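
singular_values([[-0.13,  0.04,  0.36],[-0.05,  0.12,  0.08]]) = [0.4, 0.11]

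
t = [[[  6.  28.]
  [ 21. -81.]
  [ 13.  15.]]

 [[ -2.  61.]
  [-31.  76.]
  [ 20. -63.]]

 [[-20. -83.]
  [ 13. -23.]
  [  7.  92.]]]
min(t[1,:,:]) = -63.0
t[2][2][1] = 92.0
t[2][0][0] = -20.0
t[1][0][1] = 61.0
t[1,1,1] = 76.0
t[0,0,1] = 28.0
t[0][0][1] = 28.0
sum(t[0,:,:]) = 2.0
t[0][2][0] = 13.0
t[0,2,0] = 13.0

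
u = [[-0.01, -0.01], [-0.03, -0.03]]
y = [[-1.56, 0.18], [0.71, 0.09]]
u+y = [[-1.57, 0.17],[0.68, 0.06]]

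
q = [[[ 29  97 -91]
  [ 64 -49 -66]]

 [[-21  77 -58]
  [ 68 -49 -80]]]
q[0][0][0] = 29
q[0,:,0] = [29, 64]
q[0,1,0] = 64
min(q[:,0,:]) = -91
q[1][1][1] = -49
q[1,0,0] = -21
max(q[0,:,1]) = 97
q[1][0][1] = 77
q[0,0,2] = -91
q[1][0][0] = -21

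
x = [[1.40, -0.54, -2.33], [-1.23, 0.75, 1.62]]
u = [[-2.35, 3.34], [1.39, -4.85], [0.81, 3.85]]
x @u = [[-5.93, -1.68],  [5.25, -1.51]]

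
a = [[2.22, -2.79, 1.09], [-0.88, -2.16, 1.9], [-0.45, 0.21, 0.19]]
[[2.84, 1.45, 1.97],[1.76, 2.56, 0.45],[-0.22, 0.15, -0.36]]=a @ [[0.28,-0.28,0.18],[-0.69,-0.48,-0.79],[0.27,0.67,-0.58]]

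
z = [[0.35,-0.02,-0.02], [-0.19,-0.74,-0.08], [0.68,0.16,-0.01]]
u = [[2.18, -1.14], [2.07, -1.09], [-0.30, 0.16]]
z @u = [[0.73,  -0.38], [-1.92,  1.01], [1.82,  -0.95]]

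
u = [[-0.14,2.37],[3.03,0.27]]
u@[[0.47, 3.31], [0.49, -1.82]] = [[1.1, -4.78], [1.56, 9.54]]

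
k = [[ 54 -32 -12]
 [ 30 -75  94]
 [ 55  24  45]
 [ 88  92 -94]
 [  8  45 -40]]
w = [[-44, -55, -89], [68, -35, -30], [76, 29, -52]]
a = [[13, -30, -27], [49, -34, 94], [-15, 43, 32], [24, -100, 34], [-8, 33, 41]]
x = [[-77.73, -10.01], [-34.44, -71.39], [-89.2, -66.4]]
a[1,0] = 49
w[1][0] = 68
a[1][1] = -34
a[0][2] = -27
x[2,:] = [-89.2, -66.4]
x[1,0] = -34.44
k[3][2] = -94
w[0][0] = -44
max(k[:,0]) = 88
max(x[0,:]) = -10.01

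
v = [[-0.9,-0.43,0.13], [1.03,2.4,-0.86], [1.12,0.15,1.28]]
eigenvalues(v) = [-0.77, 1.28, 2.26]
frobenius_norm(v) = 3.39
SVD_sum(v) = [[-0.40, -0.7, 0.20], [1.31, 2.30, -0.66], [0.17, 0.30, -0.09]] + [[-0.25, 0.05, -0.31], [-0.21, 0.04, -0.26], [1.03, -0.21, 1.30]] + [[-0.26, 0.22, 0.24], [-0.07, 0.06, 0.06], [-0.08, 0.06, 0.07]]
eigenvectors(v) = [[-0.82,-0.08,0.13], [0.38,0.66,-0.99], [0.42,0.75,0.00]]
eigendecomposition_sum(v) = [[-0.82,-0.11,0.01], [0.38,0.05,-0.00], [0.42,0.06,-0.00]] + [[-0.08,-0.01,-0.14],[0.61,0.09,1.12],[0.70,0.1,1.28]] + [[-0.01, -0.31, 0.27], [0.04, 2.26, -1.98], [-0.0, -0.01, 0.0]]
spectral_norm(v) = 2.87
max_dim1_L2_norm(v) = 2.75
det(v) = -2.23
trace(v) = 2.78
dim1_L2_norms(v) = [1.01, 2.75, 1.71]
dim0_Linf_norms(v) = [1.12, 2.4, 1.28]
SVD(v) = [[-0.29,-0.23,0.93],[0.95,-0.19,0.25],[0.12,0.95,0.27]] @ diag([2.870621644908042, 1.7462470917747595, 0.44469367687616124]) @ [[0.48,0.84,-0.24], [0.62,-0.13,0.78], [-0.63,0.52,0.58]]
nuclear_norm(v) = 5.06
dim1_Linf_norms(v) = [0.9, 2.4, 1.28]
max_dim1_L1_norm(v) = 4.29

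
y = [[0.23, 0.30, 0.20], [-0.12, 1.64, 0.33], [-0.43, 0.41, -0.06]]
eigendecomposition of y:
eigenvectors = [[0.45+0.27j, 0.45-0.27j, (-0.22+0j)], [(0.21+0.04j), (0.21-0.04j), -0.96+0.00j], [(-0.83+0j), (-0.83-0j), (-0.17+0j)]]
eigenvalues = [(0.07+0.12j), (0.07-0.12j), (1.67+0j)]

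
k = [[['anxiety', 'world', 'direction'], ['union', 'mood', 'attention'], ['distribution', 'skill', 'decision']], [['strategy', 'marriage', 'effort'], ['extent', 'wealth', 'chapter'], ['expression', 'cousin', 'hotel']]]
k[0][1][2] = 'attention'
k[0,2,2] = 'decision'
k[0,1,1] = 'mood'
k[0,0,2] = 'direction'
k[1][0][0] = 'strategy'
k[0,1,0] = 'union'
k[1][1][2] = 'chapter'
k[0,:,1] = ['world', 'mood', 'skill']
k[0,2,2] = 'decision'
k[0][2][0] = 'distribution'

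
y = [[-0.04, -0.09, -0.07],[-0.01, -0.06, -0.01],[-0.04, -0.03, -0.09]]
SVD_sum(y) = [[-0.04, -0.08, -0.08], [-0.02, -0.03, -0.03], [-0.03, -0.06, -0.06]] + [[0.00, -0.01, 0.01], [0.01, -0.03, 0.02], [-0.01, 0.03, -0.03]] + [[-0.00,  0.0,  0.0], [0.0,  -0.00,  -0.00], [0.0,  -0.0,  -0.0]]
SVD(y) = [[-0.75, -0.29, -0.6], [-0.31, -0.64, 0.7], [-0.59, 0.71, 0.39]] @ diag([0.16010476482777922, 0.05800685084479032, 0.0012921046829755594]) @ [[0.35, 0.65, 0.68], [-0.17, 0.76, -0.63], [0.92, -0.11, -0.38]]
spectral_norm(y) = 0.16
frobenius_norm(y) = 0.17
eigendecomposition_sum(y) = [[-0.04, -0.08, -0.07], [-0.01, -0.02, -0.02], [-0.04, -0.08, -0.08]] + [[-0.0, 0.00, 0.00], [0.00, -0.00, -0.0], [0.0, -0.00, -0.00]] + [[0.00, -0.02, 0.0], [0.0, -0.04, 0.01], [-0.00, 0.05, -0.01]]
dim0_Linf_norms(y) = [0.04, 0.09, 0.09]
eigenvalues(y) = [-0.14, -0.0, -0.05]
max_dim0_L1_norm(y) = 0.18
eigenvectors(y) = [[-0.68,-0.92,-0.25], [-0.18,0.09,-0.61], [-0.71,0.38,0.75]]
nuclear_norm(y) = 0.22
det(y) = -0.00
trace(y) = -0.19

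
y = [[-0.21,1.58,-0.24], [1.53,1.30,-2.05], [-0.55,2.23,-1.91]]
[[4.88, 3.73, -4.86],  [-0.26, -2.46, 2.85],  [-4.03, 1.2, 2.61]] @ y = [[7.36, 1.72, 0.46], [-5.28, 2.75, -0.34], [1.25, 1.01, -6.48]]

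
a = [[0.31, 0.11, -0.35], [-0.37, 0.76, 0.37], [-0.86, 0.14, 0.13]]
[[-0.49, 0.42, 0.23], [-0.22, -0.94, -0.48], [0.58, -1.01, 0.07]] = a@[[-0.75, 1.02, -0.28], [-0.88, -0.51, -0.29], [0.46, -0.47, -0.99]]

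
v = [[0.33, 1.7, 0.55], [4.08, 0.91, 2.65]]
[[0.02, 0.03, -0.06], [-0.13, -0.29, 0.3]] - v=[[-0.31, -1.67, -0.61],[-4.21, -1.20, -2.35]]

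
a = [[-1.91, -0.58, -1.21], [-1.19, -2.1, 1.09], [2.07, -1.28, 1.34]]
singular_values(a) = [3.4, 2.86, 0.68]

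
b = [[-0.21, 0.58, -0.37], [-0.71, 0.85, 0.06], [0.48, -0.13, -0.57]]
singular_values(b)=[1.32, 0.77, 0.0]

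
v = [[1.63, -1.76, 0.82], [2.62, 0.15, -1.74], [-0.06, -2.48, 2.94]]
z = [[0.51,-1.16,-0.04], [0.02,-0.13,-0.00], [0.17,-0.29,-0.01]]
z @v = [[-2.21, -0.97, 2.32], [-0.31, -0.05, 0.24], [-0.48, -0.32, 0.61]]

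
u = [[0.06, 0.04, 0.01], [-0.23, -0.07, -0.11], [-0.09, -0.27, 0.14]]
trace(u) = 0.13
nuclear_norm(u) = 0.59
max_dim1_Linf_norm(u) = 0.27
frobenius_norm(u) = 0.42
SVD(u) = [[-0.19,0.14,0.97], [0.5,-0.84,0.21], [0.85,0.52,0.09]] @ diag([0.3435817892508604, 0.24031052985990717, 0.0015502688889442757]) @ [[-0.59,-0.79,0.18],[0.64,-0.32,0.7],[0.49,-0.52,-0.70]]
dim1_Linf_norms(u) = [0.06, 0.23, 0.27]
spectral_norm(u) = 0.34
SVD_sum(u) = [[0.04,0.05,-0.01], [-0.1,-0.13,0.03], [-0.17,-0.23,0.05]] + [[0.02, -0.01, 0.02], [-0.13, 0.06, -0.14], [0.08, -0.04, 0.09]] + [[0.0, -0.00, -0.00], [0.0, -0.0, -0.00], [0.0, -0.00, -0.00]]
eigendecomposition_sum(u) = [[0.05,0.04,0.01], [-0.19,-0.12,-0.05], [-0.18,-0.12,-0.04]] + [[0.01, 0.0, 0.0], [-0.01, -0.00, -0.0], [-0.01, -0.00, -0.0]] + [[-0.0, 0.0, -0.0], [-0.04, 0.05, -0.06], [0.1, -0.15, 0.19]]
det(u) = -0.00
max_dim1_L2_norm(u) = 0.32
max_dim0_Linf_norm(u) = 0.27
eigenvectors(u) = [[-0.21, 0.50, -0.02], [0.7, -0.51, -0.33], [0.68, -0.70, 0.95]]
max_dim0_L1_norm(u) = 0.38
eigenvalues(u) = [-0.11, 0.0, 0.23]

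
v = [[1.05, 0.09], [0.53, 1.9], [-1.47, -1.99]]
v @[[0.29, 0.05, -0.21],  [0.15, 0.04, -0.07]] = [[0.32, 0.06, -0.23], [0.44, 0.1, -0.24], [-0.72, -0.15, 0.45]]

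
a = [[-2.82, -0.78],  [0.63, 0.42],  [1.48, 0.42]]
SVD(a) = [[-0.86,  -0.21],[0.21,  -0.98],[0.45,  0.06]] @ diag([3.3834504323508745, 0.23057140287702596]) @ [[0.96,0.28], [0.28,-0.96]]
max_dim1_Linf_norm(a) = 2.82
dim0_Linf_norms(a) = [2.82, 0.78]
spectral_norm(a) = 3.38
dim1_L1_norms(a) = [3.6, 1.05, 1.9]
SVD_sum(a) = [[-2.81, -0.83], [0.69, 0.20], [1.48, 0.43]] + [[-0.01, 0.05], [-0.06, 0.22], [0.00, -0.01]]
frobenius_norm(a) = 3.39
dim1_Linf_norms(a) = [2.82, 0.63, 1.48]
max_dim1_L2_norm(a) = 2.93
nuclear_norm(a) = 3.61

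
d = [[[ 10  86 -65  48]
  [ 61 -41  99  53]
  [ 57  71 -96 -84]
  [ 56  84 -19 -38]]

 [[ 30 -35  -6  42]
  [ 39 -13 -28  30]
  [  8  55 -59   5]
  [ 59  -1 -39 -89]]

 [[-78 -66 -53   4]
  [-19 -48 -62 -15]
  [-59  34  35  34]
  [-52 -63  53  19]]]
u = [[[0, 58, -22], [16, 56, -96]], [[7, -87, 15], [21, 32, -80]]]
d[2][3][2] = 53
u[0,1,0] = 16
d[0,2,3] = -84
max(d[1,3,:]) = 59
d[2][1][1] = -48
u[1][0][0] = 7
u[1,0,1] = -87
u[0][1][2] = -96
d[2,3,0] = -52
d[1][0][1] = -35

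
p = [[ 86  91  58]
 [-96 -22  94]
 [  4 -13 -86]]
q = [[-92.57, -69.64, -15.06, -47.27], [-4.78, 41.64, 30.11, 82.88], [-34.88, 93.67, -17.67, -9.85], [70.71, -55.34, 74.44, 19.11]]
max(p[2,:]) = 4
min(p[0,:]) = 58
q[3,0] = 70.71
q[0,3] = -47.27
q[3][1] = -55.34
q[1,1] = 41.64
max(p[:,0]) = 86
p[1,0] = -96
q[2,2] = -17.67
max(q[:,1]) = 93.67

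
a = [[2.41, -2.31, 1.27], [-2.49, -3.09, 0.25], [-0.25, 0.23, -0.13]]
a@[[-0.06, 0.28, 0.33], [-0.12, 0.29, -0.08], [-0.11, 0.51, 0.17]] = [[-0.01,0.65,1.20], [0.49,-1.47,-0.53], [0.0,-0.07,-0.12]]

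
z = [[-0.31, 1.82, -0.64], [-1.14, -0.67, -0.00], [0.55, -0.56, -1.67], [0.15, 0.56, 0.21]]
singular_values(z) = [2.1, 1.87, 1.21]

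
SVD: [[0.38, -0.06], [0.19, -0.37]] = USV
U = [[-0.66, -0.75],[-0.75, 0.66]]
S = [0.51, 0.26]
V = [[-0.78, 0.63], [-0.63, -0.78]]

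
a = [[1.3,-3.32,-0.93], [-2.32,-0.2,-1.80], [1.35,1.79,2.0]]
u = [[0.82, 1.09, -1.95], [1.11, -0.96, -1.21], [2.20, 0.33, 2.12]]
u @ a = [[-4.10, -6.43, -6.62], [2.04, -5.66, -1.72], [4.96, -3.58, 1.60]]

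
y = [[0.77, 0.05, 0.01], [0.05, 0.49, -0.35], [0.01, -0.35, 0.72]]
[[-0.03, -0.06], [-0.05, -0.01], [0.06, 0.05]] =y @ [[-0.04, -0.08], [-0.06, 0.05], [0.05, 0.09]]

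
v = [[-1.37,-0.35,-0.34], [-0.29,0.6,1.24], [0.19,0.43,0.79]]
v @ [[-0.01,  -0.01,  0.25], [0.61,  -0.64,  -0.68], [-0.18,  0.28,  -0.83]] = [[-0.14, 0.14, 0.18], [0.15, -0.03, -1.51], [0.12, -0.06, -0.90]]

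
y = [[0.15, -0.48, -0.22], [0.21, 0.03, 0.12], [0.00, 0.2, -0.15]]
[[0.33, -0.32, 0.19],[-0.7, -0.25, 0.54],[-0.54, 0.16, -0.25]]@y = [[-0.02, -0.13, -0.14], [-0.16, 0.44, 0.04], [-0.05, 0.21, 0.18]]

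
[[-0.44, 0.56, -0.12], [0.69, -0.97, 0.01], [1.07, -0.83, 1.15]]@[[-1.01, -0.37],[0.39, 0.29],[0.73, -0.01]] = [[0.58,  0.33], [-1.07,  -0.54], [-0.56,  -0.65]]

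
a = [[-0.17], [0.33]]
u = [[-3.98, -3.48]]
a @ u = [[0.68,  0.59], [-1.31,  -1.15]]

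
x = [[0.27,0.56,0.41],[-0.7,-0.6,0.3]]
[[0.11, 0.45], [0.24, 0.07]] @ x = [[-0.29, -0.21, 0.18], [0.02, 0.09, 0.12]]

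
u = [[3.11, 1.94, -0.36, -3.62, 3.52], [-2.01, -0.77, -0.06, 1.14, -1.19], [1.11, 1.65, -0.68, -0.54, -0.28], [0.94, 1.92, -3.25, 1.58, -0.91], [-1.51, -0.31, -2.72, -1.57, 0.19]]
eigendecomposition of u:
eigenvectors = [[0.12+0.00j, -0.74+0.00j, (-0.74-0j), (-0.73+0j), (0.66+0j)], [-0.04+0.00j, 0.35-0.23j, 0.35+0.23j, (0.5+0j), -0.71+0.00j], [(-0.39+0j), -0.10+0.03j, (-0.1-0.03j), (-0.08+0j), -0.21+0.00j], [(-0.53+0j), -0.05-0.05j, -0.05+0.05j, (0.38+0j), -0.08+0.00j], [-0.74+0.00j, 0.18-0.47j, 0.18+0.47j, 0.25+0.00j, -0.10+0.00j]]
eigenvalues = [(-2.12+0j), (1.05+2.61j), (1.05-2.61j), (2.41+0j), (1.05+0j)]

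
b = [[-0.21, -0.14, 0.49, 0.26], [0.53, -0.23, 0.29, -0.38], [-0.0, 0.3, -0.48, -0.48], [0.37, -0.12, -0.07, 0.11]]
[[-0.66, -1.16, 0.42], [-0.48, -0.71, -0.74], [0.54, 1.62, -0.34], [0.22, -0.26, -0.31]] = b @ [[0.39, -0.24, -1.01],[0.58, 1.71, -0.00],[-1.27, -1.60, 0.09],[0.5, -0.71, 0.62]]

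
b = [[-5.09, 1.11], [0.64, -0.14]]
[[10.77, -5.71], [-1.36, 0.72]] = b@[[-1.87, 1.0], [1.13, -0.56]]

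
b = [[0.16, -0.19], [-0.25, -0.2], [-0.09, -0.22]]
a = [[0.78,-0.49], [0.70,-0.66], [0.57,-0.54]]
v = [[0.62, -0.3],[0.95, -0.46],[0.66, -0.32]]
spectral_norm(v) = 1.46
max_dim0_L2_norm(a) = 1.19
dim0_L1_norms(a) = [2.05, 1.69]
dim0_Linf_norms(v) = [0.95, 0.46]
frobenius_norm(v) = 1.46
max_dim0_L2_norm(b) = 0.35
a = b + v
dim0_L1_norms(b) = [0.5, 0.61]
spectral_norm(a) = 1.54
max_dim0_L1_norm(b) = 0.61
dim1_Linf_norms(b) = [0.19, 0.25, 0.22]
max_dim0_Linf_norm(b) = 0.25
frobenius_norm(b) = 0.47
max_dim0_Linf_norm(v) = 0.95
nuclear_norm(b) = 0.65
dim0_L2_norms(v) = [1.31, 0.64]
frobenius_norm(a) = 1.55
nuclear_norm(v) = 1.46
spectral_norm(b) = 0.39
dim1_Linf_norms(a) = [0.78, 0.7, 0.57]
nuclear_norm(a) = 1.68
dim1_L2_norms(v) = [0.69, 1.06, 0.73]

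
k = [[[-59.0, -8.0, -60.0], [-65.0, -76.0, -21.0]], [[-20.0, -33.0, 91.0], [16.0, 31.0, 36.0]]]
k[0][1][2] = -21.0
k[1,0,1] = -33.0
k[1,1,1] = 31.0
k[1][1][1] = 31.0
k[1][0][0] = -20.0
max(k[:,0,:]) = 91.0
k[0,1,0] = -65.0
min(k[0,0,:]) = -60.0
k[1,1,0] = 16.0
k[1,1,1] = 31.0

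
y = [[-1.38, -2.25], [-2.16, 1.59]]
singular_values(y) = [2.77, 2.54]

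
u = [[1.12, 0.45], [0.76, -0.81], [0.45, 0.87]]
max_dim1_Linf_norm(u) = 1.12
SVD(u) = [[-0.82, -0.08],[-0.21, -0.88],[-0.54, 0.47]] @ diag([1.4746593387363438, 1.2146521455452544]) @ [[-0.89, -0.45], [-0.45, 0.89]]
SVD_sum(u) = [[1.08,0.54], [0.28,0.14], [0.71,0.35]] + [[0.04, -0.09], [0.48, -0.95], [-0.26, 0.52]]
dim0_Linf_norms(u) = [1.12, 0.87]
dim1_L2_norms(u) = [1.21, 1.11, 0.98]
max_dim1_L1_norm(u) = 1.57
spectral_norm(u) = 1.47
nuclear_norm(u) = 2.69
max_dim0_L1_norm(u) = 2.33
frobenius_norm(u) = 1.91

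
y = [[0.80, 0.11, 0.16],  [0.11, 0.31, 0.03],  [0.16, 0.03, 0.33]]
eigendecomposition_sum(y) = [[0.77, 0.16, 0.23], [0.16, 0.03, 0.05], [0.23, 0.05, 0.07]] + [[0.03, -0.04, -0.08], [-0.04, 0.05, 0.1], [-0.08, 0.10, 0.2]] + [[0.0, -0.01, 0.01], [-0.01, 0.23, -0.12], [0.01, -0.12, 0.06]]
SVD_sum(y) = [[0.77, 0.16, 0.23], [0.16, 0.03, 0.05], [0.23, 0.05, 0.07]] + [[0.0, -0.01, 0.01],[-0.01, 0.23, -0.12],[0.01, -0.12, 0.06]] + [[0.03, -0.04, -0.08], [-0.04, 0.05, 0.10], [-0.08, 0.10, 0.2]]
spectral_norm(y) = 0.87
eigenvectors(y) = [[0.94, 0.35, 0.05], [0.20, -0.41, -0.89], [0.29, -0.84, 0.45]]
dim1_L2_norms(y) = [0.82, 0.33, 0.37]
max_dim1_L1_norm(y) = 1.07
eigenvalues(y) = [0.87, 0.28, 0.29]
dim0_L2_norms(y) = [0.82, 0.33, 0.37]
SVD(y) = [[-0.94, 0.05, -0.35], [-0.20, -0.89, 0.41], [-0.29, 0.45, 0.84]] @ diag([0.8723893972185973, 0.28859285951769426, 0.2790177432637082]) @ [[-0.94, -0.20, -0.29], [0.05, -0.89, 0.45], [-0.35, 0.41, 0.84]]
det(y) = 0.07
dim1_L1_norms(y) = [1.07, 0.45, 0.52]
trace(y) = 1.44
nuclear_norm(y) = 1.44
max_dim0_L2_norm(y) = 0.82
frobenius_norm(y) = 0.96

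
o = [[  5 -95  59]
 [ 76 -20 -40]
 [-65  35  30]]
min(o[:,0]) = -65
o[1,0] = 76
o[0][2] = 59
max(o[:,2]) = 59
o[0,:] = [5, -95, 59]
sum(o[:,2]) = 49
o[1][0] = 76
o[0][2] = 59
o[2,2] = 30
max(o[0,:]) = 59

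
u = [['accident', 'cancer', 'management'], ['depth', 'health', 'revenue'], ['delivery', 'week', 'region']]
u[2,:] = ['delivery', 'week', 'region']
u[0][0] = 'accident'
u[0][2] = 'management'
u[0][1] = 'cancer'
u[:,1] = ['cancer', 'health', 'week']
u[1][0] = 'depth'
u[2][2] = 'region'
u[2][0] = 'delivery'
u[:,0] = ['accident', 'depth', 'delivery']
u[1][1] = 'health'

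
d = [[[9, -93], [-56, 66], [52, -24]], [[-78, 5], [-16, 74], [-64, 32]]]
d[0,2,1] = -24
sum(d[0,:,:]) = -46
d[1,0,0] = -78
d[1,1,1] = 74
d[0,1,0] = -56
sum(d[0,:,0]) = 5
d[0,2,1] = -24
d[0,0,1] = -93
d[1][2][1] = 32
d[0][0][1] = -93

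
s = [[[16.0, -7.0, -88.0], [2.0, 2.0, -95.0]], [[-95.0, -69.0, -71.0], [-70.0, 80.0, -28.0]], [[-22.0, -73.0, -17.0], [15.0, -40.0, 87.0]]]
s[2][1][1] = -40.0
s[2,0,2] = -17.0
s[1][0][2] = -71.0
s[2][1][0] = 15.0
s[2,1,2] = 87.0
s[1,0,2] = -71.0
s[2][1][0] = 15.0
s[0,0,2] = -88.0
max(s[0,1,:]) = 2.0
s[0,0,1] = -7.0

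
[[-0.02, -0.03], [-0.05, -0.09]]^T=[[-0.02, -0.05], [-0.03, -0.09]]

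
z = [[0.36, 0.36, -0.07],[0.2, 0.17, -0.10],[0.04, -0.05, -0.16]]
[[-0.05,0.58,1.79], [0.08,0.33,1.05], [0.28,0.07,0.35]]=z@[[0.82, 0.30, 5.13],[-1.18, 1.17, -0.3],[-1.15, -0.72, -0.79]]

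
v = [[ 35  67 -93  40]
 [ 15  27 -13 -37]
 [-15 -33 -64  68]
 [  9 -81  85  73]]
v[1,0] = 15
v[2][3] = 68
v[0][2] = -93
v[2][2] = -64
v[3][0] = 9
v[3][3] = 73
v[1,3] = -37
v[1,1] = 27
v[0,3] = 40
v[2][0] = -15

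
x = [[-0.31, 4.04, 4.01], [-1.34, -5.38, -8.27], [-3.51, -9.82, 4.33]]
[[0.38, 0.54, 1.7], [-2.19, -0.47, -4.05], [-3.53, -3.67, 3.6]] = x@[[0.84, 0.09, 0.07],[0.09, 0.28, -0.14],[0.07, -0.14, 0.57]]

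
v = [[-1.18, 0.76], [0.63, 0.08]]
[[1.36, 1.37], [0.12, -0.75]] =v @[[-0.03,-1.19], [1.74,-0.04]]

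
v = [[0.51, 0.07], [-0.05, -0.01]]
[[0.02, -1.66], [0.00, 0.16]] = v@[[0.24, -3.22], [-1.52, -0.22]]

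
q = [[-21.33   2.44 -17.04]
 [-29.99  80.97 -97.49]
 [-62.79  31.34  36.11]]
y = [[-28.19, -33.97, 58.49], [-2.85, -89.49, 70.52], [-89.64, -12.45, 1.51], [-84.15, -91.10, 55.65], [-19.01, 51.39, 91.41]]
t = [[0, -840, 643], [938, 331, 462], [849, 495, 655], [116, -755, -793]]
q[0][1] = 2.44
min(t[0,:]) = -840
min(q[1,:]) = -97.49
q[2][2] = 36.11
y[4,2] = 91.41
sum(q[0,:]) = -35.92999999999999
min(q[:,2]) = -97.49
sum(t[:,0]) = 1903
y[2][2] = 1.51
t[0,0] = 0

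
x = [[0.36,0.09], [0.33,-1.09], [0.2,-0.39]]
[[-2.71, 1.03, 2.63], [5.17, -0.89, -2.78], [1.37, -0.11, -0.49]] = x @ [[-5.9, 2.47, 6.19], [-6.53, 1.56, 4.42]]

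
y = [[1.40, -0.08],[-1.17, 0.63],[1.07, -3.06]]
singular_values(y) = [3.47, 1.49]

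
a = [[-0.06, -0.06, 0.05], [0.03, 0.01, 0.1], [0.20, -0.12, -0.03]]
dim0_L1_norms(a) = [0.29, 0.19, 0.18]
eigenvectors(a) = [[-0.62+0.00j, (0.31+0.02j), 0.31-0.02j], [-0.33+0.00j, (0.14-0.64j), (0.14+0.64j)], [0.71+0.00j, (0.69+0j), 0.69-0.00j]]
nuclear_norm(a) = 0.43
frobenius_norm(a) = 0.28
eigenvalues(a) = [(-0.15+0j), (0.03+0.12j), (0.03-0.12j)]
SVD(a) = [[-0.13, 0.57, -0.81], [0.03, 0.82, 0.57], [0.99, 0.05, -0.13]] @ diag([0.23706553410077172, 0.1136123624525249, 0.08301905588159839]) @ [[0.87, -0.47, -0.14], [0.00, -0.28, 0.96], [0.49, 0.84, 0.24]]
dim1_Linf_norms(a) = [0.06, 0.1, 0.2]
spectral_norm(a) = 0.24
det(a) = -0.00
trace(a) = -0.08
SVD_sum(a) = [[-0.03, 0.01, 0.0],[0.01, -0.00, -0.0],[0.21, -0.11, -0.03]] + [[0.0, -0.02, 0.06], [0.00, -0.03, 0.09], [0.00, -0.0, 0.01]] + [[-0.03, -0.06, -0.02], [0.02, 0.04, 0.01], [-0.01, -0.01, -0.00]]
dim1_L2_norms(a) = [0.1, 0.1, 0.24]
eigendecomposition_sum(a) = [[(-0.1+0j), -0.00+0.00j, (0.04+0j)], [(-0.05+0j), -0.00+0.00j, (0.02+0j)], [(0.11-0j), -0j, (-0.05-0j)]] + [[(0.02+0.02j), -0.03+0.01j, 0.00+0.02j], [0.04-0.03j, (0.01+0.06j), (0.04-0j)], [(0.04+0.03j), -0.06+0.02j, (0.01+0.04j)]] + [[(0.02-0.02j), (-0.03-0.01j), -0.02j], [(0.04+0.03j), 0.01-0.06j, 0.04+0.00j], [(0.04-0.03j), (-0.06-0.02j), (0.01-0.04j)]]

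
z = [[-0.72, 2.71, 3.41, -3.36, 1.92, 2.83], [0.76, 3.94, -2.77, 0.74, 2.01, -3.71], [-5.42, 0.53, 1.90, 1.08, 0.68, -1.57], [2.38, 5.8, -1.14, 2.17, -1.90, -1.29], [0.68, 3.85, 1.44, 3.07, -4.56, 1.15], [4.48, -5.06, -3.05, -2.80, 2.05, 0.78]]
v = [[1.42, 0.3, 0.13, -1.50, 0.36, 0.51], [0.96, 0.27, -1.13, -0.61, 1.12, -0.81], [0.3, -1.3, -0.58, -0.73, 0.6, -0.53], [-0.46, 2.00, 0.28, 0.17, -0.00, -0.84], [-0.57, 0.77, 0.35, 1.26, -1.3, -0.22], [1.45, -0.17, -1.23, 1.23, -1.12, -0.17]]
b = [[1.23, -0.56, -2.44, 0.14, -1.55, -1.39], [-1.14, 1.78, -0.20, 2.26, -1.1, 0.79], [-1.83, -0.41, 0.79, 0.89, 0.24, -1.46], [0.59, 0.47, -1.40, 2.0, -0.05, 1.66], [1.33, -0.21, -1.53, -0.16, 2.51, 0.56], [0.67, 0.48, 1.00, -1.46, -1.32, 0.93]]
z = b @ v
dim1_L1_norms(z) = [14.95, 13.93, 11.18, 14.68, 14.75, 18.22]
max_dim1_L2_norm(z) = 8.22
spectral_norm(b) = 4.23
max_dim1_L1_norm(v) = 5.37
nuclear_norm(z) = 32.98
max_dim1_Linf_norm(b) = 2.51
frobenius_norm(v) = 5.33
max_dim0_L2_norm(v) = 2.54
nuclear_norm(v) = 10.83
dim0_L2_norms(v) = [2.38, 2.54, 1.83, 2.51, 2.17, 1.41]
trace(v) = -0.19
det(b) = 0.03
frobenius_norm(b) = 7.56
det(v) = -0.00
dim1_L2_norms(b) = [3.48, 3.38, 2.67, 3.05, 3.29, 2.53]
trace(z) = 3.51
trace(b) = 9.24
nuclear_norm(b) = 15.73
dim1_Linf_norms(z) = [3.41, 3.94, 5.42, 5.8, 4.56, 5.06]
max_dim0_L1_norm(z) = 21.89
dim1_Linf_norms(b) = [2.44, 2.26, 1.83, 2.0, 2.51, 1.46]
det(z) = 0.92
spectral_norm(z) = 11.50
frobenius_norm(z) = 17.00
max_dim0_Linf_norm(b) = 2.51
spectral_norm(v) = 3.53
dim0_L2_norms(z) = [7.53, 9.86, 5.97, 5.91, 6.07, 5.28]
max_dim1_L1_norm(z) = 18.22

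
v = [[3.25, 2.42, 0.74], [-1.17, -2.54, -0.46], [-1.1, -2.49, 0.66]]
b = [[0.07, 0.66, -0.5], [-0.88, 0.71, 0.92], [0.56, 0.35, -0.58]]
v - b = [[3.18,1.76,1.24], [-0.29,-3.25,-1.38], [-1.66,-2.84,1.24]]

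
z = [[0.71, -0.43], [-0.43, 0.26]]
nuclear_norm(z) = 0.97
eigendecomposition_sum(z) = [[0.71,-0.43],[-0.43,0.26]] + [[-0.00,-0.00], [-0.0,-0.0]]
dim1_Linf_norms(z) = [0.71, 0.43]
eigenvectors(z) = [[0.86,0.52], [-0.52,0.86]]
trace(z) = 0.97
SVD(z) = [[-0.86, 0.52], [0.52, 0.86]] @ diag([0.9703091798019072, 0.00030917980190730535]) @ [[-0.86,  0.52], [-0.52,  -0.86]]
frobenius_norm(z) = 0.97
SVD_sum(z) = [[0.71,  -0.43],[-0.43,  0.26]] + [[-0.0, -0.0],[-0.0, -0.0]]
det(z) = -0.00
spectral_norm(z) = 0.97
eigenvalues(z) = [0.97, -0.0]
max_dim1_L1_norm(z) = 1.14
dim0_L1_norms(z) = [1.14, 0.69]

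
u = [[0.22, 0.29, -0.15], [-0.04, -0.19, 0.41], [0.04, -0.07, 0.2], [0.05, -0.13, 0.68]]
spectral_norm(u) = 0.88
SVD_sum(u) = [[0.01, 0.08, -0.23], [-0.02, -0.15, 0.42], [-0.01, -0.07, 0.20], [-0.03, -0.23, 0.64]] + [[0.21, 0.21, 0.08], [-0.03, -0.03, -0.01], [0.02, 0.02, 0.01], [0.09, 0.09, 0.04]] + [[0.0, -0.0, -0.0], [0.01, -0.01, -0.0], [0.03, -0.02, -0.01], [-0.01, 0.01, 0.0]]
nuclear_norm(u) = 1.26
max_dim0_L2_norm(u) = 0.83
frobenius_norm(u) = 0.94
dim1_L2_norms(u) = [0.39, 0.45, 0.22, 0.69]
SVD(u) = [[-0.28, -0.91, -0.12], [0.51, 0.13, -0.27], [0.24, -0.10, -0.87], [0.77, -0.39, 0.4]] @ diag([0.8795015070030746, 0.3376313823914312, 0.039776234157743784]) @ [[-0.04, -0.34, 0.94], [-0.68, -0.68, -0.27], [-0.74, 0.65, 0.20]]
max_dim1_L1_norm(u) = 0.86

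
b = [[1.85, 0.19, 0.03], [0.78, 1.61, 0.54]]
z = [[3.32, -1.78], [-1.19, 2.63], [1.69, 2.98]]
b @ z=[[5.97, -2.70], [1.59, 4.46]]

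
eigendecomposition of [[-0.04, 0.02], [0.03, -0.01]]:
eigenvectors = [[-0.82,-0.42], [0.57,-0.91]]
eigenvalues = [-0.05, 0.0]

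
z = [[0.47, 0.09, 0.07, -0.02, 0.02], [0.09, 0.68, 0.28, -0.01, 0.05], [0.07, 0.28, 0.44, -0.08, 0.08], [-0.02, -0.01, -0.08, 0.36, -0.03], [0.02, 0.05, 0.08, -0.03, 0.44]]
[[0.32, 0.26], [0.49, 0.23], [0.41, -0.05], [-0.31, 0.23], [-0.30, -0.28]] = z @ [[0.52, 0.57],[0.48, 0.43],[0.57, -0.26],[-0.77, 0.56],[-0.92, -0.62]]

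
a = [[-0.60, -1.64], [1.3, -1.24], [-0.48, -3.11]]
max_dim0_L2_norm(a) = 3.73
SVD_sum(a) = [[-0.12, -1.68], [-0.08, -1.14], [-0.23, -3.13]] + [[-0.48, 0.04], [1.38, -0.1], [-0.25, 0.02]]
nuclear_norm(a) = 5.23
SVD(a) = [[-0.45, 0.32], [-0.31, -0.93], [-0.84, 0.17]] @ diag([3.7367519003444536, 1.4887529127669623]) @ [[0.07, 1.0], [-1.00, 0.07]]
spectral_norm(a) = 3.74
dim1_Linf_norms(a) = [1.64, 1.3, 3.11]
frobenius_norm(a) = 4.02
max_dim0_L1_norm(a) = 5.99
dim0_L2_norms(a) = [1.51, 3.73]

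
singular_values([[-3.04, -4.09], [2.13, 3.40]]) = [6.48, 0.25]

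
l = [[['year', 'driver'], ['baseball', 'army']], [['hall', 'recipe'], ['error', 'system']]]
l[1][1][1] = 'system'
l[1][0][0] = 'hall'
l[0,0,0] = 'year'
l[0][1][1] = 'army'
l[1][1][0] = 'error'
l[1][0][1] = 'recipe'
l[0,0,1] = 'driver'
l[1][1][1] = 'system'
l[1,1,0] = 'error'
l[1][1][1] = 'system'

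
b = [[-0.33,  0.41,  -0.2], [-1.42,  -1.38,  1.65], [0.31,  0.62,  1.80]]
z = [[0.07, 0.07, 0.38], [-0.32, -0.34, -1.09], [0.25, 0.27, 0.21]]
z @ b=[[-0.00, 0.17, 0.79],[0.25, -0.34, -2.46],[-0.4, -0.14, 0.77]]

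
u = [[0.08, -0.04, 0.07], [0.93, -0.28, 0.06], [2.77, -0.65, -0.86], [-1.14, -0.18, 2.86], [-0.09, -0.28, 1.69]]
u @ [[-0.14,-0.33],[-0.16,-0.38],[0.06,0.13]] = [[-0.0, -0.0], [-0.08, -0.19], [-0.34, -0.78], [0.36, 0.82], [0.16, 0.36]]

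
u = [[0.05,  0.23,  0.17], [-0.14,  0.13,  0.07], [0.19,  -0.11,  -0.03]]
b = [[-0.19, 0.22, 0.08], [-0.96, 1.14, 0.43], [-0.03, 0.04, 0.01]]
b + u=[[-0.14, 0.45, 0.25], [-1.1, 1.27, 0.5], [0.16, -0.07, -0.02]]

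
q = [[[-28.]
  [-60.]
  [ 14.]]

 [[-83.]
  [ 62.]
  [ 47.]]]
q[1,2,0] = 47.0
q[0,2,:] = [14.0]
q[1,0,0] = -83.0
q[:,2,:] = [[14.0], [47.0]]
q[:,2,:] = [[14.0], [47.0]]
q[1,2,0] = 47.0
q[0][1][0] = -60.0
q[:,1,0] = [-60.0, 62.0]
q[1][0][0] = -83.0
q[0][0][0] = -28.0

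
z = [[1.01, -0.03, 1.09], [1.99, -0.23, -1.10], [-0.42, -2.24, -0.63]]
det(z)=-7.358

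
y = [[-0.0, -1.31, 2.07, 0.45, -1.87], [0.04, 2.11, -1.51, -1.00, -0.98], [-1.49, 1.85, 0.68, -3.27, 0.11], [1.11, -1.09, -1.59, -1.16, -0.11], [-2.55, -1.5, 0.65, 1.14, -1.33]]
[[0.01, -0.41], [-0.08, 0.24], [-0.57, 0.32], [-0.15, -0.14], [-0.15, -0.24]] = y @[[0.1, -0.04],[0.05, 0.13],[0.01, -0.03],[0.16, -0.01],[0.01, 0.09]]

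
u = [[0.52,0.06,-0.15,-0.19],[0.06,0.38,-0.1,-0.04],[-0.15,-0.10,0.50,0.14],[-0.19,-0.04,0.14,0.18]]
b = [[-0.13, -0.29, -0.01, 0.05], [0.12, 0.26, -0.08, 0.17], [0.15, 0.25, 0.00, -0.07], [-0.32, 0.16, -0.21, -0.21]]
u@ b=[[-0.02, -0.2, 0.03, 0.09],[0.04, 0.05, -0.02, 0.08],[0.04, 0.16, -0.02, -0.09],[-0.02, 0.11, -0.03, -0.06]]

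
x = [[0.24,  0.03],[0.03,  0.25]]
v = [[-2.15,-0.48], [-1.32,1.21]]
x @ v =[[-0.56,  -0.08], [-0.39,  0.29]]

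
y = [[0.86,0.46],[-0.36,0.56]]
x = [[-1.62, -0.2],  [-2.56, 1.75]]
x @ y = [[-1.32,  -0.86], [-2.83,  -0.20]]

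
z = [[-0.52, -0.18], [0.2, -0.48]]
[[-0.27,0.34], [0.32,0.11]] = z @ [[0.66,-0.50], [-0.39,-0.44]]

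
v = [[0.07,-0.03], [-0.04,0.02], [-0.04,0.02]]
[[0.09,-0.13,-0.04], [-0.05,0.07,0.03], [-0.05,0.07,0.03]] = v@[[1.07, -2.35, -0.33], [-0.38, -1.27, 0.71]]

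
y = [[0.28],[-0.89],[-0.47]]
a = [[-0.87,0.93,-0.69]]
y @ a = [[-0.24, 0.26, -0.19], [0.77, -0.83, 0.61], [0.41, -0.44, 0.32]]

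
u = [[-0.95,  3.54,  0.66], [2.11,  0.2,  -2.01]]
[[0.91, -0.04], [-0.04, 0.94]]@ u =[[-0.95, 3.21, 0.68], [2.02, 0.05, -1.92]]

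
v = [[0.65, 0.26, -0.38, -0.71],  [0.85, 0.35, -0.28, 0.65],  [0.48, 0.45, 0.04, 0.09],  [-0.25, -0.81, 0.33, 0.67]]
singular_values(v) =[1.59, 1.17, 0.5, 0.22]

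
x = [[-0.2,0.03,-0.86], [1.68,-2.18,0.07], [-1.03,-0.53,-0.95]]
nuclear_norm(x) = 4.91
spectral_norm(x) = 2.78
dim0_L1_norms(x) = [2.91, 2.74, 1.88]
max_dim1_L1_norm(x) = 3.93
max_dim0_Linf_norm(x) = 2.18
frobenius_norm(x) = 3.26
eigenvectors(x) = [[-0.69+0.00j,(0.1+0.22j),(0.1-0.22j)], [(-0.4+0j),0.82+0.00j,(0.82-0j)], [0.60+0.00j,0.35+0.39j,(0.35-0.39j)]]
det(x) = 2.32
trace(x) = -3.33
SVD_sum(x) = [[-0.15, 0.18, -0.02],[1.79, -2.06, 0.26],[-0.24, 0.27, -0.04]] + [[-0.33, -0.35, -0.53], [-0.11, -0.12, -0.19], [-0.65, -0.7, -1.07]] + [[0.28, 0.20, -0.3], [0.01, 0.0, -0.01], [-0.14, -0.1, 0.15]]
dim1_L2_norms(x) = [0.88, 2.75, 1.5]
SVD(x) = [[-0.08, -0.44, -0.89], [0.99, -0.16, -0.02], [-0.13, -0.88, 0.45]] @ diag([2.7757820855177417, 1.623001953105228, 0.5151683937659537]) @ [[0.65, -0.75, 0.10], [0.45, 0.49, 0.74], [-0.61, -0.44, 0.66]]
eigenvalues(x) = [(0.57+0j), (-1.95+0.48j), (-1.95-0.48j)]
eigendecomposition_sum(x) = [[0.37+0.00j, (0.04+0j), (-0.21-0j)], [(0.22+0j), (0.03+0j), -0.12-0.00j], [(-0.32+0j), -0.04+0.00j, 0.18+0.00j]] + [[(-0.28+0.36j), (-0.01-0.35j), (-0.33+0.18j)],[0.73+1.40j, -1.10-0.46j, 0.10+1.28j],[(-0.35+0.94j), -0.25-0.72j, -0.57+0.58j]] + [[-0.28-0.36j, (-0.01+0.35j), (-0.33-0.18j)], [(0.73-1.4j), -1.10+0.46j, (0.1-1.28j)], [(-0.35-0.94j), -0.25+0.72j, (-0.57-0.58j)]]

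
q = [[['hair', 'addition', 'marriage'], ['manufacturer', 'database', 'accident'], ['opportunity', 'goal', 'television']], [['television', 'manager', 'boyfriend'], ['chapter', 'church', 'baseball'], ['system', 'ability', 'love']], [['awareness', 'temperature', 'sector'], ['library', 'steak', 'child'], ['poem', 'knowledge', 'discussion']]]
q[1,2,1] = 'ability'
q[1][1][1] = 'church'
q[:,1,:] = [['manufacturer', 'database', 'accident'], ['chapter', 'church', 'baseball'], ['library', 'steak', 'child']]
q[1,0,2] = 'boyfriend'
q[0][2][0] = 'opportunity'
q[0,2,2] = 'television'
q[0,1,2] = 'accident'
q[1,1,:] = ['chapter', 'church', 'baseball']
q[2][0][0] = 'awareness'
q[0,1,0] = 'manufacturer'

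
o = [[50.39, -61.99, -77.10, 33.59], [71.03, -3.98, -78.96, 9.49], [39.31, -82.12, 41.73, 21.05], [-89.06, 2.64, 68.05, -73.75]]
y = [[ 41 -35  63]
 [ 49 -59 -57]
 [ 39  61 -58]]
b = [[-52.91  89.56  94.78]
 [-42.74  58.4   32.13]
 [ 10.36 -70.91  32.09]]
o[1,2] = -78.96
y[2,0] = 39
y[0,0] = 41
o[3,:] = [-89.06, 2.64, 68.05, -73.75]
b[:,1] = [89.56, 58.4, -70.91]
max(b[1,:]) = 58.4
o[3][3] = -73.75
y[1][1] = -59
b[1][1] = 58.4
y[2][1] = 61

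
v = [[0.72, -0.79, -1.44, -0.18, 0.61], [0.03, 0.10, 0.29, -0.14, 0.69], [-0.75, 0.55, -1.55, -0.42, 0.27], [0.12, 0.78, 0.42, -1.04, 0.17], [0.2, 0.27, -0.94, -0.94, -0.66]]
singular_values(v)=[2.47, 1.77, 1.21, 1.12, 0.04]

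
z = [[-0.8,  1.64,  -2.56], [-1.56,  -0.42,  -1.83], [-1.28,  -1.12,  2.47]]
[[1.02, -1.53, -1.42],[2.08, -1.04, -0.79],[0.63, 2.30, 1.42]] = z @ [[-0.86, -0.36, -0.05], [-0.31, 0.19, -0.11], [-0.33, 0.83, 0.5]]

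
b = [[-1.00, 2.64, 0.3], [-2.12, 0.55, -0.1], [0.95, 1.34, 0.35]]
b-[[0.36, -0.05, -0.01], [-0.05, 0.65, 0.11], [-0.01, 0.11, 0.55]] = [[-1.36, 2.69, 0.31], [-2.07, -0.1, -0.21], [0.96, 1.23, -0.2]]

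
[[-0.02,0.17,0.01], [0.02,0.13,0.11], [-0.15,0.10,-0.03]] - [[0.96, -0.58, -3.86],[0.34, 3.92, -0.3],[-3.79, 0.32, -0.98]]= [[-0.98, 0.75, 3.87], [-0.32, -3.79, 0.41], [3.64, -0.22, 0.95]]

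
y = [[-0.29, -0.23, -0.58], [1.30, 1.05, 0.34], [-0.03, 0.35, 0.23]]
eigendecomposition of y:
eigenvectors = [[-0.64+0.00j,(0.31-0.28j),(0.31+0.28j)], [(0.66+0j),-0.77+0.00j,-0.77-0.00j], [-0.39+0.00j,-0.38+0.29j,-0.38-0.29j]]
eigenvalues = [(-0.41+0j), (0.7+0.34j), (0.7-0.34j)]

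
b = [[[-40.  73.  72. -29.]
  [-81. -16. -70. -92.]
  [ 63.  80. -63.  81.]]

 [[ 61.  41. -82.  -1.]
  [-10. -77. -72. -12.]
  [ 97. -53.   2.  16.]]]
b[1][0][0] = 61.0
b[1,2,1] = -53.0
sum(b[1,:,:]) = -90.0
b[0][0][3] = -29.0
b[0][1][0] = -81.0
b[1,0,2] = -82.0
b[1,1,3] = -12.0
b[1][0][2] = -82.0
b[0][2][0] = 63.0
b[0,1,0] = -81.0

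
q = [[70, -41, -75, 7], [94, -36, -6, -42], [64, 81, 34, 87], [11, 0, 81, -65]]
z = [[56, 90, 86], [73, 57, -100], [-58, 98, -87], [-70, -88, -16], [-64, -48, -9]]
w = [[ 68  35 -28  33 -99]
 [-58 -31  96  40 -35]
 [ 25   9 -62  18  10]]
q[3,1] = 0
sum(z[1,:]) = 30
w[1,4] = -35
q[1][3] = -42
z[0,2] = 86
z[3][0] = -70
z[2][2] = -87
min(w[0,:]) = -99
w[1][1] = -31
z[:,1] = [90, 57, 98, -88, -48]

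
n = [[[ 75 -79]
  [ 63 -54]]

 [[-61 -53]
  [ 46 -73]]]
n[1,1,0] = 46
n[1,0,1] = -53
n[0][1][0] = 63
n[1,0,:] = [-61, -53]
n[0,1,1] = -54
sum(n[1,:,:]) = -141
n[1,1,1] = -73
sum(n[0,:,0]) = 138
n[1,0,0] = -61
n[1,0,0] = -61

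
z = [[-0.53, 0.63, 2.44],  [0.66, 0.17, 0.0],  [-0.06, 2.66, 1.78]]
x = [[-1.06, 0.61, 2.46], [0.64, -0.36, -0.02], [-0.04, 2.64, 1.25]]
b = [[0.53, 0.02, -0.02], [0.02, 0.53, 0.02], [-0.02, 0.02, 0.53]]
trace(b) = 1.59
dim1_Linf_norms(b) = [0.53, 0.53, 0.53]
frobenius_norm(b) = 0.92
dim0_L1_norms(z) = [1.25, 3.46, 4.22]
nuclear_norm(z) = 5.93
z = x + b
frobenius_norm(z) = 4.16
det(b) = 0.15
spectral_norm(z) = 3.84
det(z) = 3.41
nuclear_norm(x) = 6.03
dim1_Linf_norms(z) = [2.44, 0.66, 2.66]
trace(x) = -0.17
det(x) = 4.05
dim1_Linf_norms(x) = [2.46, 0.64, 2.64]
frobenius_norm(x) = 4.08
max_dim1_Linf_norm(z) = 2.66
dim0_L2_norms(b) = [0.53, 0.53, 0.53]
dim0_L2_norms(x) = [1.24, 2.73, 2.76]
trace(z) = 1.42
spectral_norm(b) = 0.55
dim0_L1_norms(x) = [1.74, 3.61, 3.73]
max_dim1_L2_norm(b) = 0.53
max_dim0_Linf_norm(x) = 2.64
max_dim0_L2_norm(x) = 2.76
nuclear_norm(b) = 1.59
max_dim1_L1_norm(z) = 4.5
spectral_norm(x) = 3.60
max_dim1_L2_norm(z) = 3.2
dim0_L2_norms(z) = [0.85, 2.74, 3.02]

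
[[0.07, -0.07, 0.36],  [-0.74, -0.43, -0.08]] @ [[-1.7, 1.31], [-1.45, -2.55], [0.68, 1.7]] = [[0.23, 0.88],[1.83, -0.01]]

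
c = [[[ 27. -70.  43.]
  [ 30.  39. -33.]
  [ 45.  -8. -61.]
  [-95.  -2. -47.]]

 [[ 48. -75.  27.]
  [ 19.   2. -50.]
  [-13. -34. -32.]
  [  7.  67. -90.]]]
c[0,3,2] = -47.0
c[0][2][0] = 45.0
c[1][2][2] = -32.0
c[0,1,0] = 30.0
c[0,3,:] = [-95.0, -2.0, -47.0]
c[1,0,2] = 27.0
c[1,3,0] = 7.0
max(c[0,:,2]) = 43.0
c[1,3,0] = 7.0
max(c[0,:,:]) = 45.0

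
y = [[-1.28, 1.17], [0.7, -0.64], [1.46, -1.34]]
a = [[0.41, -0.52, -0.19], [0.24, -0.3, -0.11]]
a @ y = [[-1.17, 1.07],  [-0.68, 0.62]]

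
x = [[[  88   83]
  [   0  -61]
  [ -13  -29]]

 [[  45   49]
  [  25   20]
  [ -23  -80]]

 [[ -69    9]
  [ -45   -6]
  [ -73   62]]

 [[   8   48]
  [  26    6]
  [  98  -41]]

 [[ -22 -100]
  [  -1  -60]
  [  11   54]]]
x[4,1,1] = -60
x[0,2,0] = -13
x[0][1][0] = 0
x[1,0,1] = 49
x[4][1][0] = -1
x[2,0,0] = -69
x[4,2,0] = 11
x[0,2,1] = -29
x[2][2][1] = 62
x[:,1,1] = [-61, 20, -6, 6, -60]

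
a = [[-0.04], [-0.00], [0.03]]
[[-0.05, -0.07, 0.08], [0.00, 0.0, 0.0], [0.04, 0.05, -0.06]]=a @ [[1.3, 1.83, -1.96]]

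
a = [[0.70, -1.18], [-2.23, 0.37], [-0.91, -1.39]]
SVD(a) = [[-0.34, -0.58],[0.90, 0.04],[0.28, -0.81]] @ diag([2.518484432009427, 1.8465200149811958]) @ [[-0.99, 0.13], [0.13, 0.99]]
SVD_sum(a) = [[0.84,-0.11], [-2.24,0.3], [-0.71,0.1]] + [[-0.14, -1.07],[0.01, 0.07],[-0.2, -1.49]]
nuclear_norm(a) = 4.37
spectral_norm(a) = 2.52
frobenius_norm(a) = 3.12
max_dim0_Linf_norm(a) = 2.23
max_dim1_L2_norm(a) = 2.26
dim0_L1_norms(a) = [3.84, 2.94]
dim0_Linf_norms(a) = [2.23, 1.39]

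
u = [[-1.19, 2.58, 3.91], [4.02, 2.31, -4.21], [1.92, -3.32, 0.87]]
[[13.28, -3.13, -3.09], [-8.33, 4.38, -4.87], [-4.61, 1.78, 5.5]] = u @[[-0.7,0.76,-0.02], [1.55,-0.21,-1.60], [2.16,-0.43,0.26]]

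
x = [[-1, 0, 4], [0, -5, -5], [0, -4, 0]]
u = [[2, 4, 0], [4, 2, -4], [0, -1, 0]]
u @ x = [[-2, -20, -12], [-4, 6, 6], [0, 5, 5]]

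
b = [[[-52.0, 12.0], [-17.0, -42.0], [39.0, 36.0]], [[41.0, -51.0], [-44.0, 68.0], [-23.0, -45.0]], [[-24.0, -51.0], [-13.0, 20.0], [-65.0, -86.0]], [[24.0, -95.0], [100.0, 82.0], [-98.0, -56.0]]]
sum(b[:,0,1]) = -185.0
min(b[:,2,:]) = -98.0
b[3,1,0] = 100.0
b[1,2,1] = -45.0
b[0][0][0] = -52.0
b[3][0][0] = 24.0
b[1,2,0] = -23.0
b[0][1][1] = -42.0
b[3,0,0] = 24.0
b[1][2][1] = -45.0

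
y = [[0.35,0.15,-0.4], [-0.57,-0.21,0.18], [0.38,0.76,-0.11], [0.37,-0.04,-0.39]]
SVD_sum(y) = [[0.36, 0.28, -0.21], [-0.43, -0.34, 0.25], [0.53, 0.42, -0.31], [0.29, 0.23, -0.17]] + [[0.06, -0.16, -0.11], [-0.03, 0.08, 0.06], [-0.13, 0.33, 0.23], [0.11, -0.28, -0.2]] + [[-0.07, 0.03, -0.08], [-0.11, 0.05, -0.13], [-0.03, 0.01, -0.03], [-0.02, 0.01, -0.03]]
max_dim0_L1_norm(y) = 1.67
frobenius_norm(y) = 1.32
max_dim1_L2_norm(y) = 0.86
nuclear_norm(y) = 1.96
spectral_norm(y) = 1.15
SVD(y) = [[-0.43, 0.35, 0.52], [0.52, -0.18, 0.81], [-0.65, -0.70, 0.21], [-0.35, 0.6, 0.18]] @ diag([1.1529224665527191, 0.5970180582013482, 0.21316478203372488]) @ [[-0.71, -0.57, 0.41], [0.3, -0.78, -0.55], [-0.63, 0.27, -0.73]]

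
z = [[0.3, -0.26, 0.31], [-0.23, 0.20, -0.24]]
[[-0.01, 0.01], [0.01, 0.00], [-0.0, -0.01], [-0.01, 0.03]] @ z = [[-0.01, 0.00, -0.01], [0.00, -0.00, 0.00], [0.0, -0.0, 0.0], [-0.01, 0.01, -0.01]]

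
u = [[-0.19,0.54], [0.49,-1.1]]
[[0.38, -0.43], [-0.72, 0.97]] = u @ [[0.49, 0.87], [0.87, -0.49]]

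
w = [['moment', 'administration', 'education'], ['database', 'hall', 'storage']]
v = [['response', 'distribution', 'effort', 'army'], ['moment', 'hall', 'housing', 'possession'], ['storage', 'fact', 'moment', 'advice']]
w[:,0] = ['moment', 'database']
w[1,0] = 'database'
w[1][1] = 'hall'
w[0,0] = 'moment'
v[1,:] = ['moment', 'hall', 'housing', 'possession']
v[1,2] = 'housing'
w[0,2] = 'education'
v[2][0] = 'storage'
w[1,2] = 'storage'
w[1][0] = 'database'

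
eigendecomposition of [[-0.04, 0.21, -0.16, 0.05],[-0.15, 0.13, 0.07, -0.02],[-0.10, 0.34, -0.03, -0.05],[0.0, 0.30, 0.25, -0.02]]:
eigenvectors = [[(0.17-0.11j), (0.17+0.11j), 0.48-0.25j, (0.48+0.25j)], [(0.23+0.19j), (0.23-0.19j), 0.18+0.06j, 0.18-0.06j], [(0.28+0.23j), 0.28-0.23j, (0.06-0.43j), (0.06+0.43j)], [0.86+0.00j, (0.86-0j), -0.70+0.00j, (-0.7-0j)]]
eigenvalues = [(0.14+0.13j), (0.14-0.13j), (-0.12+0.13j), (-0.12-0.13j)]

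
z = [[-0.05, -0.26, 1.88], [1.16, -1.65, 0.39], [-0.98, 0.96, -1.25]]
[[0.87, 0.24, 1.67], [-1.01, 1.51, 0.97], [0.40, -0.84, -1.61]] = z @ [[-0.89, -0.10, 0.45], [0.09, -0.99, -0.06], [0.45, -0.01, 0.89]]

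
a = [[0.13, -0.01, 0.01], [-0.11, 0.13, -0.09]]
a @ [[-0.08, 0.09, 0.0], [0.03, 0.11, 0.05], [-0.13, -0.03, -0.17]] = [[-0.01, 0.01, -0.0],[0.02, 0.01, 0.02]]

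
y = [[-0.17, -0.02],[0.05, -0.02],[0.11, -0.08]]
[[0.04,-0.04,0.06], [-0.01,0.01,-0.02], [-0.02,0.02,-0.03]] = y @ [[-0.21, 0.25, -0.37],  [-0.04, 0.05, -0.08]]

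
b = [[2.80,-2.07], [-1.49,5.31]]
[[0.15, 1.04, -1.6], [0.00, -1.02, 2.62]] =b @ [[0.07, 0.29, -0.26], [0.02, -0.11, 0.42]]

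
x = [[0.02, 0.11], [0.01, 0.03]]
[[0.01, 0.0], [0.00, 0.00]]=x @[[-0.03,0.0],[0.10,-0.0]]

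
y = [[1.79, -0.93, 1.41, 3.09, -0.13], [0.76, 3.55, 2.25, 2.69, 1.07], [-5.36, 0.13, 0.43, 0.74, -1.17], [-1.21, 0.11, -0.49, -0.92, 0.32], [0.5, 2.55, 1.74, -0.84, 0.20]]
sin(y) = [[11.06, -0.18, 8.14, 14.08, 0.43], [13.60, 0.20, 2.08, 3.73, 1.50], [-18.97, -3.42, 5.77, 12.29, -3.86], [-6.35, -0.56, -2.59, -4.14, -0.12], [11.87, 1.14, 1.64, -0.99, 0.8]]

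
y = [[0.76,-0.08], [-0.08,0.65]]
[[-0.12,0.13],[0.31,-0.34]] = y @ [[-0.11, 0.12], [0.47, -0.51]]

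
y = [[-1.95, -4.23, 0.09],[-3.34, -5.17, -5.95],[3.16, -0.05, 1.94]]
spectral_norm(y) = 9.58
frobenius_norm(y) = 10.43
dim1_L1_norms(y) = [6.27, 14.46, 5.15]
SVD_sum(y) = [[-1.71, -2.30, -2.16],  [-4.04, -5.44, -5.11],  [1.25, 1.69, 1.59]] + [[0.61, -2.10, 1.75], [-0.13, 0.43, -0.36], [0.43, -1.46, 1.21]] + [[-0.86, 0.17, 0.50], [0.82, -0.16, -0.48], [1.48, -0.29, -0.86]]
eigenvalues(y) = [4.01, -2.95, -6.24]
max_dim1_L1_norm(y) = 14.46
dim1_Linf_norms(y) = [4.23, 5.95, 3.16]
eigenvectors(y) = [[-0.43, 0.83, 0.68], [0.60, 0.18, 0.69], [-0.68, -0.53, -0.26]]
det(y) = 73.75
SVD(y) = [[-0.37, -0.81, 0.45], [-0.89, 0.17, -0.43], [0.28, -0.56, -0.78]] @ diag([9.583583545766116, 3.4548571934181833, 2.2273500385901546]) @ [[0.48, 0.64, 0.6],  [-0.22, 0.75, -0.63],  [-0.85, 0.17, 0.5]]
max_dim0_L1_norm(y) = 9.45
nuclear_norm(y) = 15.27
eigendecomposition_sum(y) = [[1.05, -0.49, 1.46], [-1.45, 0.68, -2.01], [1.64, -0.77, 2.28]] + [[-1.44, 2.66, 3.26],[-0.32, 0.59, 0.72],[0.92, -1.71, -2.10]] + [[-1.57,-6.4,-4.63], [-1.58,-6.44,-4.66], [0.60,2.43,1.76]]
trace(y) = -5.18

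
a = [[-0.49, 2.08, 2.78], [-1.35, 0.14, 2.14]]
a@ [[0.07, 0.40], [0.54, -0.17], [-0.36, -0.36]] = [[0.09, -1.55], [-0.79, -1.33]]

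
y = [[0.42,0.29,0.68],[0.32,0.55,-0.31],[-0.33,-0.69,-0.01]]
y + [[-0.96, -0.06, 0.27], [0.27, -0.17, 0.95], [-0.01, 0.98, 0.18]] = [[-0.54, 0.23, 0.95], [0.59, 0.38, 0.64], [-0.34, 0.29, 0.17]]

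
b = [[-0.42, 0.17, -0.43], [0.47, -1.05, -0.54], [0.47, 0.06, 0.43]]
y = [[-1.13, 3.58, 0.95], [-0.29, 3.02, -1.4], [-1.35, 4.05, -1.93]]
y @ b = [[2.60,-3.89,-1.04], [0.88,-3.30,-2.11], [1.56,-4.60,-2.44]]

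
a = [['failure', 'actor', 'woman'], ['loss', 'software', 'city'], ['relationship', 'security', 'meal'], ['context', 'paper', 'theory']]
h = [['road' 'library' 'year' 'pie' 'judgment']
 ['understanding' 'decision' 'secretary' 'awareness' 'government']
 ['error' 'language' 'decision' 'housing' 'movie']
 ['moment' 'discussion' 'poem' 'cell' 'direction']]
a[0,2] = 'woman'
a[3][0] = 'context'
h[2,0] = 'error'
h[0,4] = 'judgment'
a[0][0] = 'failure'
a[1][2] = 'city'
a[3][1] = 'paper'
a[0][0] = 'failure'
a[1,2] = 'city'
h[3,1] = 'discussion'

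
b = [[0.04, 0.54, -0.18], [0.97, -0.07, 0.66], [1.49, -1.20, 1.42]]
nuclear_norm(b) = 3.32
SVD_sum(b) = [[-0.21, 0.15, -0.19],[0.71, -0.48, 0.64],[1.57, -1.07, 1.43]] + [[0.25,  0.39,  0.02], [0.26,  0.41,  0.02], [-0.08,  -0.13,  -0.01]] + [[0.00,-0.00,-0.0], [-0.0,0.00,0.0], [0.0,-0.00,-0.00]]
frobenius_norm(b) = 2.72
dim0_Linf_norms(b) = [1.49, 1.2, 1.42]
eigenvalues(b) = [0.01, 0.67, 0.7]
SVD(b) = [[0.12, -0.68, -0.73],[-0.41, -0.70, 0.58],[-0.91, 0.22, -0.36]] @ diag([2.6269755343904304, 0.694614870396496, 0.0031182588368736074]) @ [[-0.66, 0.45, -0.60],[-0.54, -0.84, -0.03],[-0.52, 0.3, 0.80]]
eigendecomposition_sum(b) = [[0.02,-0.01,0.01], [-0.01,0.01,-0.01], [-0.03,0.02,-0.01]] + [[-7.60, 6.01, -7.14], [-8.31, 6.57, -7.81], [1.82, -1.44, 1.71]] + [[7.63, -5.46, 6.95],[9.29, -6.64, 8.47],[-0.3, 0.22, -0.28]]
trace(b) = 1.39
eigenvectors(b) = [[0.52, -0.67, 0.63], [-0.29, -0.73, 0.77], [-0.8, 0.16, -0.03]]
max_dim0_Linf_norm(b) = 1.49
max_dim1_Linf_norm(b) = 1.49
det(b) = 0.01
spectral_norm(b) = 2.63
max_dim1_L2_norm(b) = 2.38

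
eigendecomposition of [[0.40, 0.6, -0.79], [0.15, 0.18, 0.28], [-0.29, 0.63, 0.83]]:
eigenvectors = [[0.79,-0.92,-0.66], [-0.44,-0.39,0.11], [0.43,-0.08,0.74]]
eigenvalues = [-0.36, 0.59, 1.18]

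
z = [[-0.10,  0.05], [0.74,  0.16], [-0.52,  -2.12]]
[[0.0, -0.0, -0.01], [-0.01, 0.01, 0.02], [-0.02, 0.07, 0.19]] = z@[[-0.01, 0.02, 0.05], [0.01, -0.04, -0.10]]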